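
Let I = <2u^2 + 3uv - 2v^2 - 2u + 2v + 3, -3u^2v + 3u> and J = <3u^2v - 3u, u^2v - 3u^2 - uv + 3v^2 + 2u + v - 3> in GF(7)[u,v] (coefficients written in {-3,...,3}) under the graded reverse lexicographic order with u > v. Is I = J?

Two ideals are equal iff their reduced Gröbner bases coincide (the reduced basis is unique for a fixed ordering).
Buchberger on the first generating set:
f_1 = 2u^2 + 3uv - 2v^2 - 2u + 2v + 3, LT = u^2.
f_2 = -3u^2v + 3u, LT = u^2v.

S(f_1,f_2): lcm = u^2v. S = -2uv^2 - v^3 - uv + v^2 + u - 2v.
  leading term uv^2: no divisor's leading term divides it; move -2uv^2 to the remainder.
  leading term v^3: no divisor's leading term divides it; move -v^3 to the remainder.
  leading term uv: no divisor's leading term divides it; move -uv to the remainder.
  leading term v^2: no divisor's leading term divides it; move v^2 to the remainder.
  leading term u: no divisor's leading term divides it; move u to the remainder.
  leading term v: no divisor's leading term divides it; move -2v to the remainder.
  remainder -2uv^2 - v^3 - uv + v^2 + u - 2v ≠ 0; add g_3 = -2uv^2 - v^3 - uv + v^2 + u - 2v to the basis.

S(f_1,g_3): lcm = u^2v^2. S = uv^3 - v^4 + 3u^2v + 3uv^2 + v^3 - 3u^2 - uv - 2v^2.
  leading term uv^3: subtract (3v)·g_3 from uv^3 - v^4 + 3u^2v + 3uv^2 + v^3 - 3u^2 - uv - 2v^2 → 2v^4 + 3u^2v - uv^2 - 2v^3 - 3u^2 + 3uv - 3v^2
  leading term v^4: no divisor's leading term divides it; move 2v^4 to the remainder.
  leading term u^2v: subtract (-2v)·f_1 from 3u^2v - uv^2 - 2v^3 - 3u^2 + 3uv - 3v^2 → -2uv^2 + v^3 - 3u^2 - uv + v^2 - v
  leading term uv^2: subtract (1)·g_3 from -2uv^2 + v^3 - 3u^2 - uv + v^2 - v → 2v^3 - 3u^2 - u + v
  leading term v^3: no divisor's leading term divides it; move 2v^3 to the remainder.
  leading term u^2: subtract (2)·f_1 from -3u^2 - u + v → uv - 3v^2 + 3u - 3v + 1
  leading term uv: no divisor's leading term divides it; move uv to the remainder.
  leading term v^2: no divisor's leading term divides it; move -3v^2 to the remainder.
  leading term u: no divisor's leading term divides it; move 3u to the remainder.
  leading term v: no divisor's leading term divides it; move -3v to the remainder.
  leading term 1: no divisor's leading term divides it; move 1 to the remainder.
  remainder 2v^4 + 2v^3 + uv - 3v^2 + 3u - 3v + 1 ≠ 0; add g_4 = 2v^4 + 2v^3 + uv - 3v^2 + 3u - 3v + 1 to the basis.

The other S-polynomials (S(f_2,g_3), S(f_1,g_4), S(f_2,g_4), S(g_3,g_4)) all reduce to 0 modulo the current basis, so we have a Gröbner basis.
Inter-reduce: drop elements whose leading term is divisible by another's, tail-reduce, and make monic.
Reduced Gröbner basis: {v^4 + v^3 - 3uv + 2v^2 - 2u + 2v - 3, uv^2 - 3v^3 - 3uv + 3v^2 + 3u + v, u^2 - 2uv - v^2 - u + v - 2}.

Buchberger on the second generating set:
h_1 = 3u^2v - 3u, LT = u^2v.
h_2 = u^2v - 3u^2 - uv + 3v^2 + 2u + v - 3, LT = u^2v.

S(h_1,h_2): lcm = u^2v. S = 3u^2 + uv - 3v^2 - 3u - v + 3.
  leading term u^2: no divisor's leading term divides it; move 3u^2 to the remainder.
  leading term uv: no divisor's leading term divides it; move uv to the remainder.
  leading term v^2: no divisor's leading term divides it; move -3v^2 to the remainder.
  leading term u: no divisor's leading term divides it; move -3u to the remainder.
  leading term v: no divisor's leading term divides it; move -v to the remainder.
  leading term 1: no divisor's leading term divides it; move 3 to the remainder.
  remainder 3u^2 + uv - 3v^2 - 3u - v + 3 ≠ 0; add k_3 = 3u^2 + uv - 3v^2 - 3u - v + 3 to the basis.

S(h_1,k_3): lcm = u^2v. S = 2uv^2 + v^3 + uv - 2v^2 - u - v.
  leading term uv^2: no divisor's leading term divides it; move 2uv^2 to the remainder.
  leading term v^3: no divisor's leading term divides it; move v^3 to the remainder.
  leading term uv: no divisor's leading term divides it; move uv to the remainder.
  leading term v^2: no divisor's leading term divides it; move -2v^2 to the remainder.
  leading term u: no divisor's leading term divides it; move -u to the remainder.
  leading term v: no divisor's leading term divides it; move -v to the remainder.
  remainder 2uv^2 + v^3 + uv - 2v^2 - u - v ≠ 0; add k_4 = 2uv^2 + v^3 + uv - 2v^2 - u - v to the basis.

S(h_1,k_4): lcm = u^2v^2. S = 3uv^3 + 3u^2v + uv^2 - 3u^2 + 3uv.
  leading term uv^3: subtract (-2v)·k_4 from 3uv^3 + 3u^2v + uv^2 - 3u^2 + 3uv → 2v^4 + 3u^2v + 3uv^2 + 3v^3 - 3u^2 + uv - 2v^2
  leading term v^4: no divisor's leading term divides it; move 2v^4 to the remainder.
  leading term u^2v: subtract (1)·h_1 from 3u^2v + 3uv^2 + 3v^3 - 3u^2 + uv - 2v^2 → 3uv^2 + 3v^3 - 3u^2 + uv - 2v^2 + 3u
  leading term uv^2: subtract (-2)·k_4 from 3uv^2 + 3v^3 - 3u^2 + uv - 2v^2 + 3u → -2v^3 - 3u^2 + 3uv + v^2 + u - 2v
  leading term v^3: no divisor's leading term divides it; move -2v^3 to the remainder.
  leading term u^2: subtract (-1)·k_3 from -3u^2 + 3uv + v^2 + u - 2v → -3uv - 2v^2 - 2u - 3v + 3
  leading term uv: no divisor's leading term divides it; move -3uv to the remainder.
  leading term v^2: no divisor's leading term divides it; move -2v^2 to the remainder.
  leading term u: no divisor's leading term divides it; move -2u to the remainder.
  leading term v: no divisor's leading term divides it; move -3v to the remainder.
  leading term 1: no divisor's leading term divides it; move 3 to the remainder.
  remainder 2v^4 - 2v^3 - 3uv - 2v^2 - 2u - 3v + 3 ≠ 0; add k_5 = 2v^4 - 2v^3 - 3uv - 2v^2 - 2u - 3v + 3 to the basis.

The other S-polynomials (S(h_2,k_3), S(h_2,k_4), S(k_3,k_4), S(h_1,k_5), S(h_2,k_5), S(k_3,k_5), S(k_4,k_5)) all reduce to 0 modulo the current basis, so we have a Gröbner basis.
Inter-reduce: drop elements whose leading term is divisible by another's, tail-reduce, and make monic.
Reduced Gröbner basis: {v^4 - v^3 + 2uv - v^2 - u + 2v - 2, uv^2 - 3v^3 - 3uv - v^2 + 3u + 3v, u^2 - 2uv - v^2 - u + 2v + 1}.

The bases are distinct; the ideals are different.
The same test decides containment: I ⊆ J iff every generator of I reduces to 0 modulo a Gröbner basis of J.

No, the ideals differ.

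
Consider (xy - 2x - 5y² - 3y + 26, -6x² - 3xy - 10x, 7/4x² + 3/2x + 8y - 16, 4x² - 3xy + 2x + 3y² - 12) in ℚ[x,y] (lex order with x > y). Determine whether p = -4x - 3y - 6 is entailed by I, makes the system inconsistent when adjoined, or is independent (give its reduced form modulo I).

First compute the reduced Gröbner basis of I by Buchberger's algorithm.
f_1 = xy - 2x - 5y² - 3y + 26, LT = xy.
f_2 = -6x² - 3xy - 10x, LT = x².
f_3 = 7/4x² + 3/2x + 8y - 16, LT = x².
f_4 = 4x² - 3xy + 2x + 3y² - 12, LT = x².

S(f_1,f_2): lcm = x²y. S = -2x² - 11/2xy² - 14/3xy + 26x.
  reduce S modulo (f_1, f_2, f_3, f_4):
  remainder -55/2y³ - 539/6y² + 99y + 1144/3 ≠ 0; add h_5 = -55/2y³ - 539/6y² + 99y + 1144/3 to the basis.

S(f_1,f_3): lcm = x²y. S = -2x² - 5xy² - 27/7xy + 26x - 32/7y² + 64/7y.
  reduce S modulo (f_1, f_2, f_3, f_4, h_5):
  remainder 76/21x - 46/21y² + 74/7y - 260/21 ≠ 0; add h_6 = 76/21x - 46/21y² + 74/7y - 260/21 to the basis.

S(f_1,f_4): lcm = x²y. S = -2x² - 17/4xy² - 7/2xy + 26x - ¾y³ + 3y.
  reduce S modulo (f_1, f_2, f_3, f_4, h_5, h_6):
  remainder 3251/380y² - 3823/190y + 572/95 ≠ 0; add h_7 = 3251/380y² - 3823/190y + 572/95 to the basis.

S(f_2,f_3): lcm = x². S = ½xy + 17/21x - 32/7y + 64/7.
  reduce S modulo (f_1, f_2, f_3, f_4, h_5, h_6, h_7):
  remainder 13445/136542y - 13445/68271 ≠ 0; add h_8 = 13445/136542y - 13445/68271 to the basis.

The other S-polynomials (S(f_2,f_4), S(f_3,f_4), S(f_1,h_5), S(f_2,h_5), S(f_3,h_5), S(f_4,h_5), S(f_1,h_6), S(f_2,h_6), S(f_3,h_6), S(f_4,h_6), S(h_5,h_6), S(f_1,h_7), S(f_2,h_7), S(f_3,h_7), S(f_4,h_7), S(h_5,h_7), S(h_6,h_7), S(f_1,h_8), S(f_2,h_8), S(f_3,h_8), S(f_4,h_8), S(h_5,h_8), S(h_6,h_8), S(h_7,h_8)) all reduce to 0 modulo the current basis, so we have a Gröbner basis.
Inter-reduce: drop elements whose leading term is divisible by another's, tail-reduce, and make monic.
Reduced Gröbner basis: {x, y - 2}.
Label its elements g_1 = x, g_2 = y - 2.

Reduce p = -4x - 3y - 6 modulo G:
  leading term x: subtract (-4)·g_1 from -4x - 3y - 6 → -3y - 6
  leading term y: subtract (-3)·g_2 from -3y - 6 → -12
  leading term 1: no divisor's leading term divides it; move -12 to the remainder.
  normal form = -12.
The normal form is nonzero, so p ∉ I. Since p minus its normal form lies in I, I + (p) = I + (r) where r = -12; decide whether this ideal is the whole ring.
Here r = -12 is a nonzero constant, hence a unit: 1 ∈ I + (p), the Gröbner basis of I + (p) is {1}, and the enlarged system has no common solution — adjoining p is inconsistent.

Adjoining -4x - 3y - 6 makes the ideal the whole ring: the system is inconsistent.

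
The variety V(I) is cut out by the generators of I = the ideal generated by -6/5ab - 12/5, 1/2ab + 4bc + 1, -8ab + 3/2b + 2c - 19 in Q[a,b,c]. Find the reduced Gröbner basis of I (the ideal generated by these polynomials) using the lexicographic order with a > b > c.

f_1 = -6/5ab - 12/5, LT = ab.
f_2 = 1/2ab + 4bc + 1, LT = ab.
f_3 = -8ab + 3/2b + 2c - 19, LT = ab.

S(f_1,f_2): lcm = ab. S = -8bc.
  leading term bc: no divisor's leading term divides it; move -8bc to the remainder.
  remainder -8bc ≠ 0; add g_4 = -8bc to the basis.

S(f_1,f_3): lcm = ab. S = 3/16b + 1/4c - 3/8.
  leading term b: no divisor's leading term divides it; move 3/16b to the remainder.
  leading term c: no divisor's leading term divides it; move 1/4c to the remainder.
  leading term 1: no divisor's leading term divides it; move -3/8 to the remainder.
  remainder 3/16b + 1/4c - 3/8 ≠ 0; add g_5 = 3/16b + 1/4c - 3/8 to the basis.

S(f_1,g_4): lcm = abc. S = 2c.
  leading term c: no divisor's leading term divides it; move 2c to the remainder.
  remainder 2c ≠ 0; add g_6 = 2c to the basis.

S(f_1,g_5): lcm = ab. S = -4/3ac + 2a + 2.
  leading term ac: subtract (-2/3a)·g_6 from -4/3ac + 2a + 2 → 2a + 2
  leading term a: no divisor's leading term divides it; move 2a to the remainder.
  leading term 1: no divisor's leading term divides it; move 2 to the remainder.
  remainder 2a + 2 ≠ 0; add g_7 = 2a + 2 to the basis.

The other S-polynomials (S(f_2,f_3), S(f_2,g_4), S(f_3,g_4), S(f_2,g_5), S(f_3,g_5), S(g_4,g_5), S(f_1,g_6), S(f_2,g_6), S(f_3,g_6), S(g_4,g_6), S(g_5,g_6), S(f_1,g_7), S(f_2,g_7), S(f_3,g_7), S(g_4,g_7), S(g_5,g_7), S(g_6,g_7)) all reduce to 0 modulo the current basis, so we have a Gröbner basis.
Inter-reduce: drop elements whose leading term is divisible by another's, tail-reduce, and make monic.

G = {a + 1, b - 2, c}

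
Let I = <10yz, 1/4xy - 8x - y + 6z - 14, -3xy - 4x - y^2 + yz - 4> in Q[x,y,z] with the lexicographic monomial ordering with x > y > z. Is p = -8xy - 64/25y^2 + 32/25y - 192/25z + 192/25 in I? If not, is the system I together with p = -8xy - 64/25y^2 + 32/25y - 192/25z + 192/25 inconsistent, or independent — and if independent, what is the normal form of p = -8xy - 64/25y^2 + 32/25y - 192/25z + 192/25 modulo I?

First compute the reduced Gröbner basis of I by Buchberger's algorithm.
f_1 = 10yz, LT = yz.
f_2 = 1/4xy - 8x - y + 6z - 14, LT = xy.
f_3 = -3xy - 4x - y^2 + yz - 4, LT = xy.

S(f_1,f_2): lcm = xyz. S = 32xz + 4yz - 24z^2 + 56z.
  leading term xz: no divisor's leading term divides it; move 32xz to the remainder.
  leading term yz: subtract (2/5)·f_1 from 4yz - 24z^2 + 56z → -24z^2 + 56z
  leading term z^2: no divisor's leading term divides it; move -24z^2 to the remainder.
  leading term z: no divisor's leading term divides it; move 56z to the remainder.
  remainder 32xz - 24z^2 + 56z ≠ 0; add h_4 = 32xz - 24z^2 + 56z to the basis.

S(f_1,f_3): lcm = xyz. S = -4/3xz - 1/3y^2z + 1/3yz^2 - 4/3z.
  leading term xz: subtract (-1/24)·h_4 from -4/3xz - 1/3y^2z + 1/3yz^2 - 4/3z → -1/3y^2z + 1/3yz^2 - z^2 + z
  leading term y^2z: subtract (-1/30y)·f_1 from -1/3y^2z + 1/3yz^2 - z^2 + z → 1/3yz^2 - z^2 + z
  leading term yz^2: subtract (1/30z)·f_1 from 1/3yz^2 - z^2 + z → -z^2 + z
  leading term z^2: no divisor's leading term divides it; move -z^2 to the remainder.
  leading term z: no divisor's leading term divides it; move z to the remainder.
  remainder -z^2 + z ≠ 0; add h_5 = -z^2 + z to the basis.

S(f_2,f_3): lcm = xy. S = -100/3x - 1/3y^2 + 1/3yz - 4y + 24z - 172/3.
  leading term x: no divisor's leading term divides it; move -100/3x to the remainder.
  leading term y^2: no divisor's leading term divides it; move -1/3y^2 to the remainder.
  leading term yz: subtract (1/30)·f_1 from 1/3yz - 4y + 24z - 172/3 → -4y + 24z - 172/3
  leading term y: no divisor's leading term divides it; move -4y to the remainder.
  leading term z: no divisor's leading term divides it; move 24z to the remainder.
  leading term 1: no divisor's leading term divides it; move -172/3 to the remainder.
  remainder -100/3x - 1/3y^2 - 4y + 24z - 172/3 ≠ 0; add h_6 = -100/3x - 1/3y^2 - 4y + 24z - 172/3 to the basis.

S(f_2,h_6): lcm = xy. S = -32x - 1/100y^3 - 3/25y^2 + 18/25yz - 143/25y + 24z - 56.
  leading term x: subtract (24/25)·h_6 from -32x - 1/100y^3 - 3/25y^2 + 18/25yz - 143/25y + 24z - 56 → -1/100y^3 + 1/5y^2 + 18/25yz - 47/25y + 24/25z - 24/25
  leading term y^3: no divisor's leading term divides it; move -1/100y^3 to the remainder.
  leading term y^2: no divisor's leading term divides it; move 1/5y^2 to the remainder.
  leading term yz: subtract (9/125)·f_1 from 18/25yz - 47/25y + 24/25z - 24/25 → -47/25y + 24/25z - 24/25
  leading term y: no divisor's leading term divides it; move -47/25y to the remainder.
  leading term z: no divisor's leading term divides it; move 24/25z to the remainder.
  leading term 1: no divisor's leading term divides it; move -24/25 to the remainder.
  remainder -1/100y^3 + 1/5y^2 - 47/25y + 24/25z - 24/25 ≠ 0; add h_7 = -1/100y^3 + 1/5y^2 - 47/25y + 24/25z - 24/25 to the basis.

The other S-polynomials (S(f_1,h_4), S(f_2,h_4), S(f_3,h_4), S(f_1,h_5), S(f_2,h_5), S(f_3,h_5), S(h_4,h_5), S(f_1,h_6), S(f_3,h_6), S(h_4,h_6), S(h_5,h_6), S(f_1,h_7), S(f_2,h_7), S(f_3,h_7), S(h_4,h_7), S(h_5,h_7), S(h_6,h_7)) all reduce to 0 modulo the current basis, so we have a Gröbner basis.
Inter-reduce: drop elements whose leading term is divisible by another's, tail-reduce, and make monic.
Reduced Gröbner basis: {x + 1/100y^2 + 3/25y - 18/25z + 43/25, y^3 - 20y^2 + 188y - 96z + 96, yz, z^2 - z}.
Label its elements g_1 = x + 1/100y^2 + 3/25y - 18/25z + 43/25, g_2 = y^3 - 20y^2 + 188y - 96z + 96, g_3 = yz, g_4 = z^2 - z.

Reduce p = -8xy - 64/25y^2 + 32/25y - 192/25z + 192/25 modulo G:
  leading term xy: subtract (-8y)·g_1 from -8xy - 64/25y^2 + 32/25y - 192/25z + 192/25 → 2/25y^3 - 8/5y^2 - 144/25yz + 376/25y - 192/25z + 192/25
  leading term y^3: subtract (2/25)·g_2 from 2/25y^3 - 8/5y^2 - 144/25yz + 376/25y - 192/25z + 192/25 → -144/25yz
  leading term yz: subtract (-144/25)·g_3 from -144/25yz → 0
  normal form = 0.
Since the normal form is 0, p ∈ I.

The remainder on division by a Gröbner basis is unique — it is the normal form.

-8xy - 64/25y^2 + 32/25y - 192/25z + 192/25 lies in I (it reduces to 0).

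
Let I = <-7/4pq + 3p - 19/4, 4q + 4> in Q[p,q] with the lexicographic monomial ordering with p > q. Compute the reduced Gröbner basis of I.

f_1 = -7/4pq + 3p - 19/4, LT = pq.
f_2 = 4q + 4, LT = q.

S(f_1,f_2): lcm = pq. S = -19/7p + 19/7.
  leading term p: no divisor's leading term divides it; move -19/7p to the remainder.
  leading term 1: no divisor's leading term divides it; move 19/7 to the remainder.
  remainder -19/7p + 19/7 ≠ 0; add g_3 = -19/7p + 19/7 to the basis.

The other S-polynomials (S(f_1,g_3), S(f_2,g_3)) all reduce to 0 modulo the current basis, so we have a Gröbner basis.
Inter-reduce: drop elements whose leading term is divisible by another's, tail-reduce, and make monic.

G = {p - 1, q + 1}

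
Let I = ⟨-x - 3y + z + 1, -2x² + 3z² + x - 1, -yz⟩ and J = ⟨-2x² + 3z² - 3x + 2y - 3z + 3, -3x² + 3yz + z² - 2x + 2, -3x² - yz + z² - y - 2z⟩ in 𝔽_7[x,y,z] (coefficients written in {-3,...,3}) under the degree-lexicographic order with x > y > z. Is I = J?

Two ideals are equal iff their reduced Gröbner bases coincide (the reduced basis is unique for a fixed ordering).
Buchberger on the first generating set:
f_1 = -x - 3y + z + 1, LT = x.
f_2 = -2x² + 3z² + x - 1, LT = x².
f_3 = -yz, LT = yz.

S(f_1,f_2): lcm = x². S = 3xy - xz - 2z² + 3x + 3.
  reduce S modulo (f_1, f_2, f_3):
  remainder -2y² - 3z² + y + 2z - 1 ≠ 0; add g_4 = -2y² - 3z² + y + 2z - 1 to the basis.

S(f_3,g_4): lcm = y²z. S = 2z³ - 3yz + z² + 3z.
  reduce S modulo (f_1, f_2, f_3, g_4):
  remainder 2z³ + z² + 3z ≠ 0; add g_5 = 2z³ + z² + 3z to the basis.

The other S-polynomials (S(f_1,f_3), S(f_2,f_3), S(f_1,g_4), S(f_2,g_4), S(f_1,g_5), S(f_2,g_5), S(f_3,g_5), S(g_4,g_5)) all reduce to 0 modulo the current basis, so we have a Gröbner basis.
Inter-reduce: drop elements whose leading term is divisible by another's, tail-reduce, and make monic.
Reduced Gröbner basis: {z³ - 3z² - 2z, y² - 2z² + 3y - z - 3, yz, x + 3y - z - 1}.

Buchberger on the second generating set:
h_1 = -2x² + 3z² - 3x + 2y - 3z + 3, LT = x².
h_2 = -3x² + 3yz + z² - 2x + 2, LT = x².
h_3 = -3x² - yz + z² - y - 2z, LT = x².

S(h_1,h_2): lcm = x². S = yz + 2x - y - 2z - 2.
  reduce S modulo (h_1, h_2, h_3):
  remainder yz + 2x - y - 2z - 2 ≠ 0; add k_4 = yz + 2x - y - 2z - 2 to the basis.

S(h_1,h_3): lcm = x². S = 2yz - 2x + y + 2z + 2.
  reduce S modulo (h_1, h_2, h_3, k_4):
  remainder x + 3y - z - 1 ≠ 0; add k_5 = x + 3y - z - 1 to the basis.

S(h_1,k_5): lcm = x². S = -3xy + xz + 2z² - x - y - 2z + 2.
  reduce S modulo (h_1, h_2, h_3, k_4, k_5):
  remainder 2y² + 3z² - y - 2z + 1 ≠ 0; add k_6 = 2y² + 3z² - y - 2z + 1 to the basis.

S(k_4,k_6): lcm = y²z. S = 2z³ + 2xy - y² + 2yz + z² - 2y + 3z.
  reduce S modulo (h_1, h_2, h_3, k_4, k_5, k_6):
  remainder 2z³ + z² + 3z ≠ 0; add k_7 = 2z³ + z² + 3z to the basis.

The other S-polynomials (S(h_2,h_3), S(h_1,k_4), S(h_2,k_4), S(h_3,k_4), S(h_2,k_5), S(h_3,k_5), S(k_4,k_5), S(h_1,k_6), S(h_2,k_6), S(h_3,k_6), S(k_5,k_6), S(h_1,k_7), S(h_2,k_7), S(h_3,k_7), S(k_4,k_7), S(k_5,k_7), S(k_6,k_7)) all reduce to 0 modulo the current basis, so we have a Gröbner basis.
Inter-reduce: drop elements whose leading term is divisible by another's, tail-reduce, and make monic.
Reduced Gröbner basis: {z³ - 3z² - 2z, y² - 2z² + 3y - z - 3, yz, x + 3y - z - 1}.

These coincide, so the ideals are equal.

Yes, the ideals are equal.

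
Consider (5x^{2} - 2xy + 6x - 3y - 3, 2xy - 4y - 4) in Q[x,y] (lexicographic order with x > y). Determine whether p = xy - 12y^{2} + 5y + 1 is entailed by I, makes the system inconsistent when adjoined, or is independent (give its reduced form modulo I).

Adjoining xy - 12y^{2} + 5y + 1 makes the ideal the whole ring: the system is inconsistent.

First compute the reduced Gröbner basis of I by Buchberger's algorithm.
f_1 = 5x^{2} - 2xy + 6x - 3y - 3, LT = x^{2}.
f_2 = 2xy - 4y - 4, LT = xy.

S(f_1,f_2): lcm = x^{2}y. S = -\tfrac{2}{5}xy^{2} + \tfrac{16}{5}xy + 2x - \tfrac{3}{5}y^{2} - \tfrac{3}{5}y.
  reduce S modulo (f_1, f_2):
  remainder 2x - \tfrac{7}{5}y^{2} + 5y + \tfrac{32}{5} ≠ 0; add h_3 = 2x - \tfrac{7}{5}y^{2} + 5y + \tfrac{32}{5} to the basis.

S(f_2,h_3): lcm = xy. S = \tfrac{7}{10}y^{3} - \tfrac{5}{2}y^{2} - \tfrac{26}{5}y - 2.
  reduce S modulo (f_1, f_2, h_3):
  remainder \tfrac{7}{10}y^{3} - \tfrac{5}{2}y^{2} - \tfrac{26}{5}y - 2 ≠ 0; add h_4 = \tfrac{7}{10}y^{3} - \tfrac{5}{2}y^{2} - \tfrac{26}{5}y - 2 to the basis.

The other S-polynomials (S(f_1,h_3), S(f_1,h_4), S(f_2,h_4), S(h_3,h_4)) all reduce to 0 modulo the current basis, so we have a Gröbner basis.
Inter-reduce: drop elements whose leading term is divisible by another's, tail-reduce, and make monic.
Reduced Gröbner basis: {x - \tfrac{7}{10}y^{2} + \tfrac{5}{2}y + \tfrac{16}{5}, y^{3} - \tfrac{25}{7}y^{2} - \tfrac{52}{7}y - \tfrac{20}{7}}.
Label its elements g_1 = x - \tfrac{7}{10}y^{2} + \tfrac{5}{2}y + \tfrac{16}{5}, g_2 = y^{3} - \tfrac{25}{7}y^{2} - \tfrac{52}{7}y - \tfrac{20}{7}.

Reduce p = xy - 12y^{2} + 5y + 1 modulo G:
  leading term xy: subtract (y)·g_1 from xy - 12y^{2} + 5y + 1 → \tfrac{7}{10}y^{3} - \tfrac{29}{2}y^{2} + \tfrac{9}{5}y + 1
  leading term y^{3}: subtract (\tfrac{7}{10})·g_2 from \tfrac{7}{10}y^{3} - \tfrac{29}{2}y^{2} + \tfrac{9}{5}y + 1 → -12y^{2} + 7y + 3
  leading term y^{2}: no divisor's leading term divides it; move -12y^{2} to the remainder.
  leading term y: no divisor's leading term divides it; move 7y to the remainder.
  leading term 1: no divisor's leading term divides it; move 3 to the remainder.
  normal form = -12y^{2} + 7y + 3.
The normal form is nonzero, so p ∉ I. Since p minus its normal form lies in I, I + (p) = I + (r) where r = -12y^{2} + 7y + 3; decide whether this ideal is the whole ring.
Run Buchberger on G together with r (pairs among the g_i already reduce to 0 since G is a Gröbner basis):
g_1 = x - \tfrac{7}{10}y^{2} + \tfrac{5}{2}y + \tfrac{16}{5}, LT = x.
g_2 = y^{3} - \tfrac{25}{7}y^{2} - \tfrac{52}{7}y - \tfrac{20}{7}, LT = y^{3}.
r = -12y^{2} + 7y + 3, LT = y^{2}.

S(g_2,r): lcm = y^{3}. S = -\tfrac{251}{84}y^{2} - \tfrac{201}{28}y - \tfrac{20}{7}.
  reduce S modulo (g_1, g_2, r):
  remainder -\tfrac{8993}{1008}y - \tfrac{173}{48} ≠ 0; add m_4 = -\tfrac{8993}{1008}y - \tfrac{173}{48} to the basis.

S(g_2,m_4): lcm = y^{3}. S = -\tfrac{250256}{62951}y^{2} - \tfrac{52}{7}y - \tfrac{20}{7}.
  reduce S modulo (g_1, g_2, r, m_4):
  remainder \tfrac{7022512}{80874049} ≠ 0; add m_5 = \tfrac{7022512}{80874049} to the basis.

The other S-polynomials (S(g_1,g_2), S(g_1,r), S(g_1,m_4), S(r,m_4), S(g_1,m_5), S(g_2,m_5), S(r,m_5), S(m_4,m_5)) all reduce to 0 modulo the current basis, so we have a Gröbner basis.
Inter-reduce: drop elements whose leading term is divisible by another's, tail-reduce, and make monic.
Reduced Gröbner basis: {1}.
The reduced Gröbner basis of I + (p) is {1}: the ideal is the whole ring, so the enlarged system has no common solution — adjoining p is inconsistent.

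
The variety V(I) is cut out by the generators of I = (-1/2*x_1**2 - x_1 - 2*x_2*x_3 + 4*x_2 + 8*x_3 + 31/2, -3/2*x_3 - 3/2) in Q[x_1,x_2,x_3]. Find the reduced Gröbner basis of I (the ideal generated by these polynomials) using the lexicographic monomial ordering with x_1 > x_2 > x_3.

G = {x_1**2 + 2*x_1 - 12*x_2 - 15, x_3 + 1}

The reduced Gröbner basis is the canonical form of the ideal for this ordering.

f_1 = -1/2*x_1**2 - x_1 - 2*x_2*x_3 + 4*x_2 + 8*x_3 + 31/2, LT = x_1**2.
f_2 = -3/2*x_3 - 3/2, LT = x_3.

The S-polynomials (S(f_1,f_2)) all reduce to 0 modulo the current basis, so we have a Gröbner basis.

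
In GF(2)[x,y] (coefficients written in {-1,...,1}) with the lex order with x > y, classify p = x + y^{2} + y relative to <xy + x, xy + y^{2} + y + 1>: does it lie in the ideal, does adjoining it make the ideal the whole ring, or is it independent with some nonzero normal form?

First compute the reduced Gröbner basis of I by Buchberger's algorithm.
f_1 = xy + x, LT = xy.
f_2 = xy + y^{2} + y + 1, LT = xy.

S(f_1,f_2): lcm = xy. S = x + y^{2} + y + 1.
  reduce S modulo (f_1, f_2):
  remainder x + y^{2} + y + 1 ≠ 0; add h_3 = x + y^{2} + y + 1 to the basis.

S(f_1,h_3): lcm = xy. S = x + y^{3} + y^{2} + y.
  reduce S modulo (f_1, f_2, h_3):
  remainder y^{3} + 1 ≠ 0; add h_4 = y^{3} + 1 to the basis.

The other S-polynomials (S(f_2,h_3), S(f_1,h_4), S(f_2,h_4), S(h_3,h_4)) all reduce to 0 modulo the current basis, so we have a Gröbner basis.
Inter-reduce: drop elements whose leading term is divisible by another's, tail-reduce, and make monic.
Reduced Gröbner basis: {x + y^{2} + y + 1, y^{3} + 1}.
Label its elements g_1 = x + y^{2} + y + 1, g_2 = y^{3} + 1.

Reduce p = x + y^{2} + y modulo G:
  leading term x: subtract (1)·g_1 from x + y^{2} + y → 1
  leading term 1: no divisor's leading term divides it; move 1 to the remainder.
  normal form = 1.
The normal form is nonzero, so p ∉ I. Since p minus its normal form lies in I, I + (p) = I + (r) where r = 1; decide whether this ideal is the whole ring.
Here r = 1 is a nonzero constant, hence a unit: 1 ∈ I + (p), the Gröbner basis of I + (p) is {1}, and the enlarged system has no common solution — adjoining p is inconsistent.

Adjoining x + y^{2} + y makes the ideal the whole ring: the system is inconsistent.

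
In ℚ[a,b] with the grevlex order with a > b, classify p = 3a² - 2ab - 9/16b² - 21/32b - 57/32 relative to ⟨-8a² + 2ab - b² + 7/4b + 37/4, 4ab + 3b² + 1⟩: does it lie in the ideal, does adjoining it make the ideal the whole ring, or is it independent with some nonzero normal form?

First compute the reduced Gröbner basis of I by Buchberger's algorithm.
f_1 = -8a² + 2ab - b² + 7/4b + 37/4, LT = a².
f_2 = 4ab + 3b² + 1, LT = ab.

S(f_1,f_2): lcm = a²b. S = -ab² + ⅛b³ - 7/32b² - ¼a - 37/32b.
  leading term ab²: subtract (-¼b)·f_2 from -ab² + ⅛b³ - 7/32b² - ¼a - 37/32b → ⅞b³ - 7/32b² - ¼a - 29/32b
  leading term b³: no divisor's leading term divides it; move ⅞b³ to the remainder.
  leading term b²: no divisor's leading term divides it; move -7/32b² to the remainder.
  leading term a: no divisor's leading term divides it; move -¼a to the remainder.
  leading term b: no divisor's leading term divides it; move -29/32b to the remainder.
  remainder ⅞b³ - 7/32b² - ¼a - 29/32b ≠ 0; add h_3 = ⅞b³ - 7/32b² - ¼a - 29/32b to the basis.

The other S-polynomials (S(f_1,h_3), S(f_2,h_3)) all reduce to 0 modulo the current basis, so we have a Gröbner basis.
Inter-reduce: drop elements whose leading term is divisible by another's, tail-reduce, and make monic.
Reduced Gröbner basis: {b³ - ¼b² - 2/7a - 29/28b, a² + 5/16b² - 7/32b - 35/32, ab + ¾b² + ¼}.
Label its elements g_1 = b³ - ¼b² - 2/7a - 29/28b, g_2 = a² + 5/16b² - 7/32b - 35/32, g_3 = ab + ¾b² + ¼.

Reduce p = 3a² - 2ab - 9/16b² - 21/32b - 57/32 modulo G:
  leading term a²: subtract (3)·g_2 from 3a² - 2ab - 9/16b² - 21/32b - 57/32 → -2ab - 3/2b² + 3/2
  leading term ab: subtract (-2)·g_3 from -2ab - 3/2b² + 3/2 → 2
  leading term 1: no divisor's leading term divides it; move 2 to the remainder.
  normal form = 2.
The normal form is nonzero, so p ∉ I. Since p minus its normal form lies in I, I + (p) = I + (r) where r = 2; decide whether this ideal is the whole ring.
Here r = 2 is a nonzero constant, hence a unit: 1 ∈ I + (p), the Gröbner basis of I + (p) is {1}, and the enlarged system has no common solution — adjoining p is inconsistent.

The remainder on division by a Gröbner basis is unique — it is the normal form.

Adjoining 3a² - 2ab - 9/16b² - 21/32b - 57/32 makes the ideal the whole ring: the system is inconsistent.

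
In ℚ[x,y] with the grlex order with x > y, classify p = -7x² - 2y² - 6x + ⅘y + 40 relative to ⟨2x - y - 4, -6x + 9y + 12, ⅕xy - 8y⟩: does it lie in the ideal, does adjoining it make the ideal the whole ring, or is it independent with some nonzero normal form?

-7x² - 2y² - 6x + ⅘y + 40 lies in I (it reduces to 0).

First compute the reduced Gröbner basis of I by Buchberger's algorithm.
f_1 = 2x - y - 4, LT = x.
f_2 = -6x + 9y + 12, LT = x.
f_3 = ⅕xy - 8y, LT = xy.

S(f_1,f_2): lcm = x. S = y.
  leading term y: no divisor's leading term divides it; move y to the remainder.
  remainder y ≠ 0; add h_4 = y to the basis.

The other S-polynomials (S(f_1,f_3), S(f_2,f_3), S(f_1,h_4), S(f_2,h_4), S(f_3,h_4)) all reduce to 0 modulo the current basis, so we have a Gröbner basis.
Inter-reduce: drop elements whose leading term is divisible by another's, tail-reduce, and make monic.
Reduced Gröbner basis: {x - 2, y}.
Label its elements g_1 = x - 2, g_2 = y.

Reduce p = -7x² - 2y² - 6x + ⅘y + 40 modulo G:
  leading term x²: subtract (-7x)·g_1 from -7x² - 2y² - 6x + ⅘y + 40 → -2y² - 20x + ⅘y + 40
  leading term y²: subtract (-2y)·g_2 from -2y² - 20x + ⅘y + 40 → -20x + ⅘y + 40
  leading term x: subtract (-20)·g_1 from -20x + ⅘y + 40 → ⅘y
  leading term y: subtract (⅘)·g_2 from ⅘y → 0
  normal form = 0.
Since the normal form is 0, p ∈ I.

The remainder on division by a Gröbner basis is unique — it is the normal form.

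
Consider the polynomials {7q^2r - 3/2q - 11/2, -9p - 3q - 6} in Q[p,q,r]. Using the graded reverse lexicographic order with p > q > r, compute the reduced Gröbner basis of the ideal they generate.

G = {q^2r - 3/14q - 11/14, p + 1/3q + 2/3}

f_1 = 7q^2r - 3/2q - 11/2, LT = q^2r.
f_2 = -9p - 3q - 6, LT = p.

The S-polynomials (S(f_1,f_2)) all reduce to 0 modulo the current basis, so we have a Gröbner basis.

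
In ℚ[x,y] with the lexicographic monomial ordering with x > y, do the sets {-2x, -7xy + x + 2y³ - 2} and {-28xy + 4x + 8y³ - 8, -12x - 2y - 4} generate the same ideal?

No, the ideals differ.

Equality of ideals is decidable: compute both reduced Gröbner bases (unique for the ordering) and check whether they agree.
Buchberger on the first generating set:
f_1 = -2x, LT = x.
f_2 = -7xy + x + 2y³ - 2, LT = xy.

S(f_1,f_2): lcm = xy. S = 1/7x + 2/7y³ - 2/7.
  reduce S modulo (f_1, f_2):
  remainder 2/7y³ - 2/7 ≠ 0; add g_3 = 2/7y³ - 2/7 to the basis.

The other S-polynomials (S(f_1,g_3), S(f_2,g_3)) all reduce to 0 modulo the current basis, so we have a Gröbner basis.
Inter-reduce: drop elements whose leading term is divisible by another's, tail-reduce, and make monic.
Reduced Gröbner basis: {x, y³ - 1}.

Buchberger on the second generating set:
h_1 = -28xy + 4x + 8y³ - 8, LT = xy.
h_2 = -12x - 2y - 4, LT = x.

S(h_1,h_2): lcm = xy. S = -1/7x - 2/7y³ - ⅙y² - ⅓y + 2/7.
  reduce S modulo (h_1, h_2):
  remainder -2/7y³ - ⅙y² - 13/42y + ⅓ ≠ 0; add k_3 = -2/7y³ - ⅙y² - 13/42y + ⅓ to the basis.

The other S-polynomials (S(h_1,k_3), S(h_2,k_3)) all reduce to 0 modulo the current basis, so we have a Gröbner basis.
Inter-reduce: drop elements whose leading term is divisible by another's, tail-reduce, and make monic.
Reduced Gröbner basis: {x + ⅙y + ⅓, y³ + 7/12y² + 13/12y - 7/6}.

Since the reduced bases disagree, the two ideals are not the same.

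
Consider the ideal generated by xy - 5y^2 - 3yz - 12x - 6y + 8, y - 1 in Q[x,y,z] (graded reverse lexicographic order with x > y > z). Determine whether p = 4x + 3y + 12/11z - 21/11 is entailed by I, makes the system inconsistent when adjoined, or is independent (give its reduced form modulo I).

4x + 3y + 12/11z - 21/11 lies in I (it reduces to 0).

First compute the reduced Gröbner basis of I by Buchberger's algorithm.
f_1 = xy - 5y^2 - 3yz - 12x - 6y + 8, LT = xy.
f_2 = y - 1, LT = y.

S(f_1,f_2): lcm = xy. S = -5y^2 - 3yz - 11x - 6y + 8.
  reduce S modulo (f_1, f_2):
  remainder -11x - 3z - 3 ≠ 0; add h_3 = -11x - 3z - 3 to the basis.

The other S-polynomials (S(f_1,h_3), S(f_2,h_3)) all reduce to 0 modulo the current basis, so we have a Gröbner basis.
Inter-reduce: drop elements whose leading term is divisible by another's, tail-reduce, and make monic.
Reduced Gröbner basis: {x + 3/11z + 3/11, y - 1}.
Label its elements g_1 = x + 3/11z + 3/11, g_2 = y - 1.

Reduce p = 4x + 3y + 12/11z - 21/11 modulo G:
  leading term x: subtract (4)·g_1 from 4x + 3y + 12/11z - 21/11 → 3y - 3
  leading term y: subtract (3)·g_2 from 3y - 3 → 0
  normal form = 0.
Since the normal form is 0, p ∈ I.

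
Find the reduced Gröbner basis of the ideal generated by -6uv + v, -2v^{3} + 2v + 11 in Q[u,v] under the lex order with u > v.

G = {u - \tfrac{1}{6}, v^{3} - v - \tfrac{11}{2}}

f_1 = -6uv + v, LT = uv.
f_2 = -2v^{3} + 2v + 11, LT = v^{3}.

S(f_1,f_2): lcm = uv^{3}. S = uv + \tfrac{11}{2}u - \tfrac{1}{6}v^{3}.
  leading term uv: subtract (-\tfrac{1}{6})·f_1 from uv + \tfrac{11}{2}u - \tfrac{1}{6}v^{3} → \tfrac{11}{2}u - \tfrac{1}{6}v^{3} + \tfrac{1}{6}v
  leading term u: no divisor's leading term divides it; move \tfrac{11}{2}u to the remainder.
  leading term v^{3}: subtract (\tfrac{1}{12})·f_2 from -\tfrac{1}{6}v^{3} + \tfrac{1}{6}v → -\tfrac{11}{12}
  leading term 1: no divisor's leading term divides it; move -\tfrac{11}{12} to the remainder.
  remainder \tfrac{11}{2}u - \tfrac{11}{12} ≠ 0; add g_3 = \tfrac{11}{2}u - \tfrac{11}{12} to the basis.

The other S-polynomials (S(f_1,g_3), S(f_2,g_3)) all reduce to 0 modulo the current basis, so we have a Gröbner basis.
Inter-reduce: drop elements whose leading term is divisible by another's, tail-reduce, and make monic.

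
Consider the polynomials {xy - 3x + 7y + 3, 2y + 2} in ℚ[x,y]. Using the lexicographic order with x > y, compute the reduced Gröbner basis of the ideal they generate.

f_1 = xy - 3x + 7y + 3, LT = xy.
f_2 = 2y + 2, LT = y.

S(f_1,f_2): lcm = xy. S = -4x + 7y + 3.
  leading term x: no divisor's leading term divides it; move -4x to the remainder.
  leading term y: subtract (7/2)·f_2 from 7y + 3 → -4
  leading term 1: no divisor's leading term divides it; move -4 to the remainder.
  remainder -4x - 4 ≠ 0; add g_3 = -4x - 4 to the basis.

The other S-polynomials (S(f_1,g_3), S(f_2,g_3)) all reduce to 0 modulo the current basis, so we have a Gröbner basis.
Inter-reduce: drop elements whose leading term is divisible by another's, tail-reduce, and make monic.

G = {x + 1, y + 1}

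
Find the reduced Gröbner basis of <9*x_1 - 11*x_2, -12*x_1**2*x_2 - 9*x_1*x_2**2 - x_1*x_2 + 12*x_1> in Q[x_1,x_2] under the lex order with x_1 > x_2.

The reduced Gröbner basis is the canonical form of the ideal for this ordering.

f_1 = 9*x_1 - 11*x_2, LT = x_1.
f_2 = -12*x_1**2*x_2 - 9*x_1*x_2**2 - x_1*x_2 + 12*x_1, LT = x_1**2*x_2.

S(f_1,f_2): lcm = x_1**2*x_2. S = -71/36*x_1*x_2**2 - 1/12*x_1*x_2 + x_1.
  leading term x_1*x_2**2: subtract (-71/324*x_2**2)·f_1 from -71/36*x_1*x_2**2 - 1/12*x_1*x_2 + x_1 → -1/12*x_1*x_2 + x_1 - 781/324*x_2**3
  leading term x_1*x_2: subtract (-1/108*x_2)·f_1 from -1/12*x_1*x_2 + x_1 - 781/324*x_2**3 → x_1 - 781/324*x_2**3 - 11/108*x_2**2
  leading term x_1: subtract (1/9)·f_1 from x_1 - 781/324*x_2**3 - 11/108*x_2**2 → -781/324*x_2**3 - 11/108*x_2**2 + 11/9*x_2
  leading term x_2**3: no divisor's leading term divides it; move -781/324*x_2**3 to the remainder.
  leading term x_2**2: no divisor's leading term divides it; move -11/108*x_2**2 to the remainder.
  leading term x_2: no divisor's leading term divides it; move 11/9*x_2 to the remainder.
  remainder -781/324*x_2**3 - 11/108*x_2**2 + 11/9*x_2 ≠ 0; add g_3 = -781/324*x_2**3 - 11/108*x_2**2 + 11/9*x_2 to the basis.

The other S-polynomials (S(f_1,g_3), S(f_2,g_3)) all reduce to 0 modulo the current basis, so we have a Gröbner basis.
Inter-reduce: drop elements whose leading term is divisible by another's, tail-reduce, and make monic.

G = {x_1 - 11/9*x_2, x_2**3 + 3/71*x_2**2 - 36/71*x_2}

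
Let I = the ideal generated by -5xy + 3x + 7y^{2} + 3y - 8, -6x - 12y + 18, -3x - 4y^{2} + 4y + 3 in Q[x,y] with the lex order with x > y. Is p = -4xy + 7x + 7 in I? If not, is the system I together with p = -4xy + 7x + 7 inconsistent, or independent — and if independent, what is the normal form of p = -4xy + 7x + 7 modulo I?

Adjoining -4xy + 7x + 7 makes the ideal the whole ring: the system is inconsistent.

First compute the reduced Gröbner basis of I by Buchberger's algorithm.
f_1 = -5xy + 3x + 7y^{2} + 3y - 8, LT = xy.
f_2 = -6x - 12y + 18, LT = x.
f_3 = -3x - 4y^{2} + 4y + 3, LT = x.

S(f_1,f_2): lcm = xy. S = -\tfrac{3}{5}x - \tfrac{17}{5}y^{2} + \tfrac{12}{5}y + \tfrac{8}{5}.
  leading term x: subtract (\tfrac{1}{10})·f_2 from -\tfrac{3}{5}x - \tfrac{17}{5}y^{2} + \tfrac{12}{5}y + \tfrac{8}{5} → -\tfrac{17}{5}y^{2} + \tfrac{18}{5}y - \tfrac{1}{5}
  leading term y^{2}: no divisor's leading term divides it; move -\tfrac{17}{5}y^{2} to the remainder.
  leading term y: no divisor's leading term divides it; move \tfrac{18}{5}y to the remainder.
  leading term 1: no divisor's leading term divides it; move -\tfrac{1}{5} to the remainder.
  remainder -\tfrac{17}{5}y^{2} + \tfrac{18}{5}y - \tfrac{1}{5} ≠ 0; add h_4 = -\tfrac{17}{5}y^{2} + \tfrac{18}{5}y - \tfrac{1}{5} to the basis.

S(f_1,f_3): lcm = xy. S = -\tfrac{3}{5}x - \tfrac{4}{3}y^{3} - \tfrac{1}{15}y^{2} + \tfrac{2}{5}y + \tfrac{8}{5}.
  leading term x: subtract (\tfrac{1}{10})·f_2 from -\tfrac{3}{5}x - \tfrac{4}{3}y^{3} - \tfrac{1}{15}y^{2} + \tfrac{2}{5}y + \tfrac{8}{5} → -\tfrac{4}{3}y^{3} - \tfrac{1}{15}y^{2} + \tfrac{8}{5}y - \tfrac{1}{5}
  leading term y^{3}: subtract (\tfrac{20}{51}y)·h_4 from -\tfrac{4}{3}y^{3} - \tfrac{1}{15}y^{2} + \tfrac{8}{5}y - \tfrac{1}{5} → -\tfrac{377}{255}y^{2} + \tfrac{428}{255}y - \tfrac{1}{5}
  leading term y^{2}: subtract (\tfrac{377}{867})·h_4 from -\tfrac{377}{255}y^{2} + \tfrac{428}{255}y - \tfrac{1}{5} → \tfrac{98}{867}y - \tfrac{98}{867}
  leading term y: no divisor's leading term divides it; move \tfrac{98}{867}y to the remainder.
  leading term 1: no divisor's leading term divides it; move -\tfrac{98}{867} to the remainder.
  remainder \tfrac{98}{867}y - \tfrac{98}{867} ≠ 0; add h_5 = \tfrac{98}{867}y - \tfrac{98}{867} to the basis.

The other S-polynomials (S(f_2,f_3), S(f_1,h_4), S(f_2,h_4), S(f_3,h_4), S(f_1,h_5), S(f_2,h_5), S(f_3,h_5), S(h_4,h_5)) all reduce to 0 modulo the current basis, so we have a Gröbner basis.
Inter-reduce: drop elements whose leading term is divisible by another's, tail-reduce, and make monic.
Reduced Gröbner basis: {x - 1, y - 1}.
Label its elements g_1 = x - 1, g_2 = y - 1.

Reduce p = -4xy + 7x + 7 modulo G:
  leading term xy: subtract (-4y)·g_1 from -4xy + 7x + 7 → 7x - 4y + 7
  leading term x: subtract (7)·g_1 from 7x - 4y + 7 → -4y + 14
  leading term y: subtract (-4)·g_2 from -4y + 14 → 10
  leading term 1: no divisor's leading term divides it; move 10 to the remainder.
  normal form = 10.
The normal form is nonzero, so p ∉ I. Since p minus its normal form lies in I, I + (p) = I + (r) where r = 10; decide whether this ideal is the whole ring.
Here r = 10 is a nonzero constant, hence a unit: 1 ∈ I + (p), the Gröbner basis of I + (p) is {1}, and the enlarged system has no common solution — adjoining p is inconsistent.

Ideal membership is decidable via reduction modulo a Gröbner basis.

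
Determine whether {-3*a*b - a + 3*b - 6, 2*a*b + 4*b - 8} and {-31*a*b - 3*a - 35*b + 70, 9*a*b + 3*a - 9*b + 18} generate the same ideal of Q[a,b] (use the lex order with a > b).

Yes, the ideals are equal.

Since reduced Gröbner bases are canonical representatives of ideals under a given ordering, it suffices to compute and compare them.
Buchberger on the first generating set:
f_1 = -3*a*b - a + 3*b - 6, LT = a*b.
f_2 = 2*a*b + 4*b - 8, LT = a*b.

S(f_1,f_2): lcm = a*b. S = 1/3*a - 3*b + 6.
  leading term a: no divisor's leading term divides it; move 1/3*a to the remainder.
  leading term b: no divisor's leading term divides it; move -3*b to the remainder.
  leading term 1: no divisor's leading term divides it; move 6 to the remainder.
  remainder 1/3*a - 3*b + 6 ≠ 0; add g_3 = 1/3*a - 3*b + 6 to the basis.

S(f_1,g_3): lcm = a*b. S = 1/3*a + 9*b**2 - 19*b + 2.
  leading term a: subtract (1)·g_3 from 1/3*a + 9*b**2 - 19*b + 2 → 9*b**2 - 16*b - 4
  leading term b**2: no divisor's leading term divides it; move 9*b**2 to the remainder.
  leading term b: no divisor's leading term divides it; move -16*b to the remainder.
  leading term 1: no divisor's leading term divides it; move -4 to the remainder.
  remainder 9*b**2 - 16*b - 4 ≠ 0; add g_4 = 9*b**2 - 16*b - 4 to the basis.

The other S-polynomials (S(f_2,g_3), S(f_1,g_4), S(f_2,g_4), S(g_3,g_4)) all reduce to 0 modulo the current basis, so we have a Gröbner basis.
Inter-reduce: drop elements whose leading term is divisible by another's, tail-reduce, and make monic.
Reduced Gröbner basis: {a - 9*b + 18, b**2 - 16/9*b - 4/9}.

Buchberger on the second generating set:
h_1 = -31*a*b - 3*a - 35*b + 70, LT = a*b.
h_2 = 9*a*b + 3*a - 9*b + 18, LT = a*b.

S(h_1,h_2): lcm = a*b. S = -22/93*a + 66/31*b - 132/31.
  leading term a: no divisor's leading term divides it; move -22/93*a to the remainder.
  leading term b: no divisor's leading term divides it; move 66/31*b to the remainder.
  leading term 1: no divisor's leading term divides it; move -132/31 to the remainder.
  remainder -22/93*a + 66/31*b - 132/31 ≠ 0; add k_3 = -22/93*a + 66/31*b - 132/31 to the basis.

S(h_1,k_3): lcm = a*b. S = 3/31*a + 9*b**2 - 523/31*b - 70/31.
  leading term a: subtract (-9/22)·k_3 from 3/31*a + 9*b**2 - 523/31*b - 70/31 → 9*b**2 - 16*b - 4
  leading term b**2: no divisor's leading term divides it; move 9*b**2 to the remainder.
  leading term b: no divisor's leading term divides it; move -16*b to the remainder.
  leading term 1: no divisor's leading term divides it; move -4 to the remainder.
  remainder 9*b**2 - 16*b - 4 ≠ 0; add k_4 = 9*b**2 - 16*b - 4 to the basis.

The other S-polynomials (S(h_2,k_3), S(h_1,k_4), S(h_2,k_4), S(k_3,k_4)) all reduce to 0 modulo the current basis, so we have a Gröbner basis.
Inter-reduce: drop elements whose leading term is divisible by another's, tail-reduce, and make monic.
Reduced Gröbner basis: {a - 9*b + 18, b**2 - 16/9*b - 4/9}.

The two bases agree; hence the ideals are identical.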